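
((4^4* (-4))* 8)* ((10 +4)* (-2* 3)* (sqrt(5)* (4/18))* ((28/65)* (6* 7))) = 179830784* sqrt(5)/65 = 6186367.04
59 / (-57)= -59 / 57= -1.04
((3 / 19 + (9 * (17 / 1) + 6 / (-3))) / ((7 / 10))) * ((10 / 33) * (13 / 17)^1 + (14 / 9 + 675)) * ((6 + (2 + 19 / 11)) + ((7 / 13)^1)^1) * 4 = 27441557000960 / 4572711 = 6001157.08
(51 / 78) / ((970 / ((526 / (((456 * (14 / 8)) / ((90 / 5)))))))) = 13413 / 1677130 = 0.01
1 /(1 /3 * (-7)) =-3 /7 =-0.43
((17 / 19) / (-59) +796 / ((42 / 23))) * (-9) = -30783831 / 7847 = -3923.01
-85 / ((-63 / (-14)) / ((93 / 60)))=-527 / 18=-29.28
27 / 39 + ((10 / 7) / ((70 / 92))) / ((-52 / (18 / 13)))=5319 / 8281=0.64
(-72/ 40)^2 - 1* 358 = -354.76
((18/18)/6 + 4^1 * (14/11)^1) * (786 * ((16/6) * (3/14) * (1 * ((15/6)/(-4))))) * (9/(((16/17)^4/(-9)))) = 1537628709285/10092544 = 152352.94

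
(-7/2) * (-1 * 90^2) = 28350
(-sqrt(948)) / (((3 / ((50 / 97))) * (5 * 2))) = -10 * sqrt(237) / 291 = -0.53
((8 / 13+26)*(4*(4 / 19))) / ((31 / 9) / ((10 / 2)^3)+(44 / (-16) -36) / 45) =-26.89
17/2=8.50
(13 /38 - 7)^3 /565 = -16194277 /31002680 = -0.52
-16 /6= -8 /3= -2.67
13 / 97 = 0.13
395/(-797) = -395/797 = -0.50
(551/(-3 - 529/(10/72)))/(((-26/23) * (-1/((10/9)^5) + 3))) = 3168250000/59699706417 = 0.05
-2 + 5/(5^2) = -9/5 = -1.80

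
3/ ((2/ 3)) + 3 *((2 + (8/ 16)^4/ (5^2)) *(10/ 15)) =1701/ 200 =8.50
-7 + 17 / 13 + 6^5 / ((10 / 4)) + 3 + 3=202196 / 65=3110.71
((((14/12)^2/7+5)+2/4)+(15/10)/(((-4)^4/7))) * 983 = 25979707/4608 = 5637.96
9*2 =18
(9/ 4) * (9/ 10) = 81/ 40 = 2.02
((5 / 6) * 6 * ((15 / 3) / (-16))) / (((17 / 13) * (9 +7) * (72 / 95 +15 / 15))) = -0.04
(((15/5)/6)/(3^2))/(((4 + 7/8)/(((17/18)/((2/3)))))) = 17/1053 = 0.02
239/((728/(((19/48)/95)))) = 239/174720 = 0.00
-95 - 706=-801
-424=-424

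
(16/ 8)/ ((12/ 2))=0.33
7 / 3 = 2.33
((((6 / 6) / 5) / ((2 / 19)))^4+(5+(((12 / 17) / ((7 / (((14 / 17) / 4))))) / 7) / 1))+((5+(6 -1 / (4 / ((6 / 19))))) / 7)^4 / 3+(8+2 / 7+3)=31.30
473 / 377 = 1.25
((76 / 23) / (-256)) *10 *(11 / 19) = -55 / 736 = -0.07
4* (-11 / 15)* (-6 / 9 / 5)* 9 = 88 / 25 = 3.52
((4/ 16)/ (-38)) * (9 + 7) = -2/ 19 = -0.11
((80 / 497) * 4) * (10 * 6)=19200 / 497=38.63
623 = 623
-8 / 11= -0.73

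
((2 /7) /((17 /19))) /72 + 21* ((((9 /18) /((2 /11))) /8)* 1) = 247553 /34272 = 7.22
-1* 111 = -111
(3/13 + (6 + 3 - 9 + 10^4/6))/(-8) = -65009/312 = -208.36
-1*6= -6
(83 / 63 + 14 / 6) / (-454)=-115 / 14301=-0.01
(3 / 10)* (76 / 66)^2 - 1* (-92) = 167702 / 1815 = 92.40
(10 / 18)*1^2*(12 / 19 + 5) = 535 / 171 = 3.13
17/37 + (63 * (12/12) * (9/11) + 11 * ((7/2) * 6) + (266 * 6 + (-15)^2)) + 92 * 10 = 1230770/407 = 3024.00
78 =78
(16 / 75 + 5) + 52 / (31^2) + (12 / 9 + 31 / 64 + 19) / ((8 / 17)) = 1826856037 / 36902400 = 49.51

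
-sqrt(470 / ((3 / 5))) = -5* sqrt(282) / 3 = -27.99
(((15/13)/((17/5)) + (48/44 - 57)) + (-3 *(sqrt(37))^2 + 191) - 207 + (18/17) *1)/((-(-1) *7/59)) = -26033927/17017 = -1529.88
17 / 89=0.19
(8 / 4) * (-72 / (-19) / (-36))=-4 / 19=-0.21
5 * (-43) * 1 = -215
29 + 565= 594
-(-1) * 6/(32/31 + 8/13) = 3.64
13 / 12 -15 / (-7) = 3.23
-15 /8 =-1.88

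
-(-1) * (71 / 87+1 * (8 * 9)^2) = 451079 / 87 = 5184.82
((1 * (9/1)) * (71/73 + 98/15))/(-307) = -24657/112055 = -0.22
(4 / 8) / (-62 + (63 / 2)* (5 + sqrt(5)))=191 / 16636 - 63* sqrt(5) / 16636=0.00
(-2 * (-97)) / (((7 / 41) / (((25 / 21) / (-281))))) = -4.81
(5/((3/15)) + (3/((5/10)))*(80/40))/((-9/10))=-370/9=-41.11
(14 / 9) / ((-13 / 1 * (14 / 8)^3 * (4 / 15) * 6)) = -80 / 5733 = -0.01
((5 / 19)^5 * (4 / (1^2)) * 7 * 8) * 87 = 60900000 / 2476099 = 24.60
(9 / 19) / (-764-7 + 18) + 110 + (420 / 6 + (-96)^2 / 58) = 46869645 / 138301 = 338.90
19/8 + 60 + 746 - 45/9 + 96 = 7195/8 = 899.38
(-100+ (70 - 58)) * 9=-792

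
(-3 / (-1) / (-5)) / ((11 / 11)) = -0.60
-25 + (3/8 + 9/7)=-1307/56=-23.34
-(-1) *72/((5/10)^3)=576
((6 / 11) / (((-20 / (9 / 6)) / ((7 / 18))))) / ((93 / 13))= -0.00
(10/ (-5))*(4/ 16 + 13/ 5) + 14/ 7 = -37/ 10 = -3.70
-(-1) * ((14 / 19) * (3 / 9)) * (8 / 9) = 112 / 513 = 0.22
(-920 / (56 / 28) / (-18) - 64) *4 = -153.78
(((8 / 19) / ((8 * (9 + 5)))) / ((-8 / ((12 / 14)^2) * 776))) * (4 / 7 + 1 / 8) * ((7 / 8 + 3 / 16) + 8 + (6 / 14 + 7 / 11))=-0.00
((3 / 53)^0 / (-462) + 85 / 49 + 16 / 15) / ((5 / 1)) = 45263 / 80850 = 0.56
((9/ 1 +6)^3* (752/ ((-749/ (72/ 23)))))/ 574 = -91368000/ 4944149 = -18.48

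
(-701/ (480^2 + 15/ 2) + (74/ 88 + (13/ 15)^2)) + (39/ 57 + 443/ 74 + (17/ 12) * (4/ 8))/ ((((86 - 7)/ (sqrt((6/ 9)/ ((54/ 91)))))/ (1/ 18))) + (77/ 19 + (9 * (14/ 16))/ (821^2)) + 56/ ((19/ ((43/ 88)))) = 124499 * sqrt(91)/ 215927856 + 55167699309755413/ 7790053741648200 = 7.09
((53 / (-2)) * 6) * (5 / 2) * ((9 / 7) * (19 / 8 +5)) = -422145 / 112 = -3769.15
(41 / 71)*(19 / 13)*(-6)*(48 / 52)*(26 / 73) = -112176 / 67379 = -1.66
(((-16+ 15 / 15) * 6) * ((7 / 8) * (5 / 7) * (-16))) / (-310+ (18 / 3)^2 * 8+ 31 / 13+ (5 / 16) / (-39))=-112320 / 2449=-45.86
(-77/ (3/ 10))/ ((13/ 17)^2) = -222530/ 507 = -438.92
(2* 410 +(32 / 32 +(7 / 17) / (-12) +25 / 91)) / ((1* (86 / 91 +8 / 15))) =76227535 / 137224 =555.50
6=6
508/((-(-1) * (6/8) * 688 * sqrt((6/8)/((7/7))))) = 254 * sqrt(3)/387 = 1.14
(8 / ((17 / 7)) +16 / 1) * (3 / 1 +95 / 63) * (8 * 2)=1490432 / 1071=1391.63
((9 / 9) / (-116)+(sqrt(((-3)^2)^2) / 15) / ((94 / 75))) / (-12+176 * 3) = 2563 / 2813232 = 0.00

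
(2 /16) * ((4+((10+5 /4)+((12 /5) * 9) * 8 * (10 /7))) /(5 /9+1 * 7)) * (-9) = -594459 /15232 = -39.03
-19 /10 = -1.90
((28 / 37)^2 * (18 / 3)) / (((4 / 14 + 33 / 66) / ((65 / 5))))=856128 / 15059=56.85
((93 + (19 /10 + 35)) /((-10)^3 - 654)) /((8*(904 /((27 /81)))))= -433 /119617280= -0.00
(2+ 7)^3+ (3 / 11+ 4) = 8066 / 11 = 733.27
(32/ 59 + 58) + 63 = 7171/ 59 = 121.54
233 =233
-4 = -4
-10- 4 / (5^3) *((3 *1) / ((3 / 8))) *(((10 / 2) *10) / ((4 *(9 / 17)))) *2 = -994 / 45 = -22.09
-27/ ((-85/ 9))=243/ 85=2.86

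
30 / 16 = 15 / 8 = 1.88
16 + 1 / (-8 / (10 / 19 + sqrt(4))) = 298 / 19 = 15.68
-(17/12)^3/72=-4913/124416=-0.04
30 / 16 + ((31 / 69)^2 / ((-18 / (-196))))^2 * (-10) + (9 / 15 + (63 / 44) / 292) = -5405266840671091 / 117947004096240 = -45.83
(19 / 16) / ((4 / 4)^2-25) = -19 / 384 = -0.05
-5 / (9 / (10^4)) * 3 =-50000 / 3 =-16666.67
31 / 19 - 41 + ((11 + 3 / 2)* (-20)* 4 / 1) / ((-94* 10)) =-34206 / 893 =-38.30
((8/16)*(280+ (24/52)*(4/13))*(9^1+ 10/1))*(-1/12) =-112442/507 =-221.78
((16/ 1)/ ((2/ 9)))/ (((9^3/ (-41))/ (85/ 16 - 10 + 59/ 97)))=259571/ 15714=16.52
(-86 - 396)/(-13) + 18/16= 3973/104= 38.20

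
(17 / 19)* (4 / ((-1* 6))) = -34 / 57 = -0.60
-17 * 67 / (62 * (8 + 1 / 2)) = -67 / 31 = -2.16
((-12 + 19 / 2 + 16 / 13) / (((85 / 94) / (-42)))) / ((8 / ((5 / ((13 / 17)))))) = 32571 / 676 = 48.18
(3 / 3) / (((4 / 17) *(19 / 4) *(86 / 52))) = 442 / 817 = 0.54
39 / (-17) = -39 / 17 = -2.29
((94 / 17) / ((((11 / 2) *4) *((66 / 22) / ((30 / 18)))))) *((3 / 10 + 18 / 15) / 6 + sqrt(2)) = 235 / 6732 + 235 *sqrt(2) / 1683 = 0.23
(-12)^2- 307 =-163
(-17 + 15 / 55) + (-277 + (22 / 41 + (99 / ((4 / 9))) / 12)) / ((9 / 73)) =-136940285 / 64944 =-2108.59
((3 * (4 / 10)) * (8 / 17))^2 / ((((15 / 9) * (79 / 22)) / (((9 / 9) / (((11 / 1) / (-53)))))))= -732672 / 2853875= -0.26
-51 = -51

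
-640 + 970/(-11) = -8010/11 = -728.18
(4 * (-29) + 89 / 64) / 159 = -2445 / 3392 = -0.72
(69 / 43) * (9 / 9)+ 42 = 1875 / 43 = 43.60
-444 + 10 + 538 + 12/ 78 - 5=1289/ 13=99.15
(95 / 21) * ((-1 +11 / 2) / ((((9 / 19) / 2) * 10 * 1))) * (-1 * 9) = -1083 / 14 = -77.36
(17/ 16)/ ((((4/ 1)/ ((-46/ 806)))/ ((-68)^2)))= -112999/ 1612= -70.10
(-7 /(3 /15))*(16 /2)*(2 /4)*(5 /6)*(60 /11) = -7000 /11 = -636.36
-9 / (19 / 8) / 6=-12 / 19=-0.63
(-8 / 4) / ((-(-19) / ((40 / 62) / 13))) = -40 / 7657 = -0.01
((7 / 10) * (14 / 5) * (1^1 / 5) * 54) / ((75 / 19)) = 16758 / 3125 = 5.36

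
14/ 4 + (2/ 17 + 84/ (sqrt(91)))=123/ 34 + 12 * sqrt(91)/ 13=12.42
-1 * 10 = -10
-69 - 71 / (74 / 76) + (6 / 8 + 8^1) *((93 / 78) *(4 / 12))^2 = -126543841 / 900432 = -140.54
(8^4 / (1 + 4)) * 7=28672 / 5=5734.40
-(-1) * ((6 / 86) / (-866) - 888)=-33067347 / 37238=-888.00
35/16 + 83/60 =857/240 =3.57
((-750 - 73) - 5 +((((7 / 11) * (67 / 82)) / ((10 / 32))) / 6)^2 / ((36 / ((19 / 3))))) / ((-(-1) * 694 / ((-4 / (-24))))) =-255777663266 / 1286323179075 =-0.20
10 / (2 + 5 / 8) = 80 / 21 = 3.81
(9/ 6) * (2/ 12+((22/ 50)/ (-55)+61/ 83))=55627/ 41500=1.34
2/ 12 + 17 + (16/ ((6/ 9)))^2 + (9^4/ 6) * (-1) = -1501/ 3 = -500.33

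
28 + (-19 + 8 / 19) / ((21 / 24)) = 900 / 133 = 6.77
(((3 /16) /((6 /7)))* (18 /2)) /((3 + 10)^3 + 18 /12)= 63 /70352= 0.00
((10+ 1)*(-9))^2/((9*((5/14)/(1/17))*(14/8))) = 8712/85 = 102.49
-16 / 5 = -3.20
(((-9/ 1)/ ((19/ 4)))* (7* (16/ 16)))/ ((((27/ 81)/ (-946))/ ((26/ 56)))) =17476.11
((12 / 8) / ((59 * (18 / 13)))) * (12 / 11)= 0.02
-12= -12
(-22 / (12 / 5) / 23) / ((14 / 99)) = -1815 / 644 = -2.82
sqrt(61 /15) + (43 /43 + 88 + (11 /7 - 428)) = -2362 /7 + sqrt(915) /15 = -335.41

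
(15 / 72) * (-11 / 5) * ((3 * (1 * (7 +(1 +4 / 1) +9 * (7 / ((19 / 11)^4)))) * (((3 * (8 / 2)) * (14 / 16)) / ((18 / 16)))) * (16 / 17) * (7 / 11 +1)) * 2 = -1670749920 / 2215457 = -754.13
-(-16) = 16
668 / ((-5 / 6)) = -801.60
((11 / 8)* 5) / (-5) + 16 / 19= -0.53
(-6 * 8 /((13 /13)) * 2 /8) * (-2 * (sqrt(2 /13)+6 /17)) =144 /17+24 * sqrt(26) /13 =17.88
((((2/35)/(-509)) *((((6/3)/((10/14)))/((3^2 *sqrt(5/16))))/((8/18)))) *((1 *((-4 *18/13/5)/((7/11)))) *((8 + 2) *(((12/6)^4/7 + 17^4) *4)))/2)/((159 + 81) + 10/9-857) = -66679645824 *sqrt(5)/224652939875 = -0.66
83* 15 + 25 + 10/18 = 11435/9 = 1270.56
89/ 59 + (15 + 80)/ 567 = 56068/ 33453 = 1.68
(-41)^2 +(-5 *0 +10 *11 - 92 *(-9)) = 2619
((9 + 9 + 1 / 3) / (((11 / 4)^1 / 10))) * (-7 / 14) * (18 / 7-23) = 14300 / 21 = 680.95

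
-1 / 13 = -0.08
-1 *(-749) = 749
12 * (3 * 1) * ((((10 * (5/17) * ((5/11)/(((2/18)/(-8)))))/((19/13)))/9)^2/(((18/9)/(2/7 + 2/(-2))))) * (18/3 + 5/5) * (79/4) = -95184.42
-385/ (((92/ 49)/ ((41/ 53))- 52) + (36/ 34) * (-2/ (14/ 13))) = 13148905/ 1760222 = 7.47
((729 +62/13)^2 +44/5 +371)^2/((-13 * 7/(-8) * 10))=829132392610653184/324881375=2552108112.11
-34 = -34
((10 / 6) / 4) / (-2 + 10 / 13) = -65 / 192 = -0.34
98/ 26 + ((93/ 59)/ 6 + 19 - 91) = -104263/ 1534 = -67.97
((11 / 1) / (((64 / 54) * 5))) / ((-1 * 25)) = -297 / 4000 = -0.07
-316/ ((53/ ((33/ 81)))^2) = -38236/ 2047761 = -0.02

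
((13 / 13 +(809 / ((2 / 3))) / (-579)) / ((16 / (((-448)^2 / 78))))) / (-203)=63168 / 72761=0.87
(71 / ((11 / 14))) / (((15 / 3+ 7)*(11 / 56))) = 13916 / 363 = 38.34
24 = 24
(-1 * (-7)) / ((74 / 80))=280 / 37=7.57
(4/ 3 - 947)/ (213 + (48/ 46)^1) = -65251/ 14769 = -4.42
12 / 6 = 2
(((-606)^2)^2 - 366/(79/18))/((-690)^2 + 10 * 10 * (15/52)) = 46167853720716/162994775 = 283247.45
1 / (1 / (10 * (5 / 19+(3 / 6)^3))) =295 / 76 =3.88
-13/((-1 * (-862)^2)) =13/743044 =0.00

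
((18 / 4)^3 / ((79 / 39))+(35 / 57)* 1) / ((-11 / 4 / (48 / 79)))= -13141496 / 1304369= -10.07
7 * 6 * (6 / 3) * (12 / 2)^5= 653184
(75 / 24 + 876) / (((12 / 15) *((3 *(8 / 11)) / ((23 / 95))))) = 1779349 / 14592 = 121.94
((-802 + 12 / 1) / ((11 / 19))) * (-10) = 13645.45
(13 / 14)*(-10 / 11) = -65 / 77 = -0.84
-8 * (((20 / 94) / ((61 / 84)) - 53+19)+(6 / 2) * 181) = -11681144 / 2867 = -4074.34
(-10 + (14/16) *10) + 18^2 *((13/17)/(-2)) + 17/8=-123.01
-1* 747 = -747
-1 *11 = -11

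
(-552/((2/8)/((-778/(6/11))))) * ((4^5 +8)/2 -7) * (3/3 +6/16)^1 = 2204147132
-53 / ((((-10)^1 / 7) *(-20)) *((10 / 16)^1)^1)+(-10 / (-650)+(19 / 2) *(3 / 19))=-4721 / 3250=-1.45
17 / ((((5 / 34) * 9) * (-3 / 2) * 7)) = -1.22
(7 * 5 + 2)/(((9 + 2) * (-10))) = -37/110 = -0.34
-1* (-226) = 226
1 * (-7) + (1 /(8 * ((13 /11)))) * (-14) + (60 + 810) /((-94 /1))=-43347 /2444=-17.74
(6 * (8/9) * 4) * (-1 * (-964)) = 61696/3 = 20565.33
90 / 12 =15 / 2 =7.50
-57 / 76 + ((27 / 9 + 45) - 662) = -2459 / 4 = -614.75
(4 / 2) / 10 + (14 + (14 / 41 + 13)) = 5646 / 205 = 27.54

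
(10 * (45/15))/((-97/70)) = -2100/97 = -21.65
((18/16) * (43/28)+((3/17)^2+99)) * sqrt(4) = 6522723/32368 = 201.52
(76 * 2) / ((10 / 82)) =6232 / 5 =1246.40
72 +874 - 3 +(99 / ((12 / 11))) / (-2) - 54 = 6749 / 8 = 843.62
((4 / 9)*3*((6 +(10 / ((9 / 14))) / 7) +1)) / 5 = 332 / 135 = 2.46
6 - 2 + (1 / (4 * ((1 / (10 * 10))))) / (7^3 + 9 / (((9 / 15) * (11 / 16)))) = 16327 / 4013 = 4.07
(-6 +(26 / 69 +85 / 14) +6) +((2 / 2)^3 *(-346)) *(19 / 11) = -6281965 / 10626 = -591.19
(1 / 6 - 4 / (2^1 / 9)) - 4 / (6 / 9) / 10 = -553 / 30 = -18.43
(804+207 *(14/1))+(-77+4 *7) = 3653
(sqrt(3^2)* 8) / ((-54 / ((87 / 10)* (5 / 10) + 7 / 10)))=-101 / 45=-2.24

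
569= 569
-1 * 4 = -4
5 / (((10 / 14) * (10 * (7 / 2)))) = 1 / 5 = 0.20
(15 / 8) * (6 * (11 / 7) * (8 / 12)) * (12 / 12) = 165 / 14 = 11.79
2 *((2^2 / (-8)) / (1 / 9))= -9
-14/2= -7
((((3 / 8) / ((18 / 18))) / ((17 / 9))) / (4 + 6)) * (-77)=-2079 / 1360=-1.53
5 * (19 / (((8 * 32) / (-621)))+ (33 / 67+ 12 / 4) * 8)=-1556505 / 17152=-90.75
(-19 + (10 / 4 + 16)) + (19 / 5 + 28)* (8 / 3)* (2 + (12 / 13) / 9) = 69341 / 390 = 177.80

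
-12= -12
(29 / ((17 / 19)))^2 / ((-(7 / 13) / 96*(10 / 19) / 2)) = -7198986912 / 10115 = -711713.98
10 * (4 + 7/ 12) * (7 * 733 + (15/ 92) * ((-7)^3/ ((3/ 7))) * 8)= 25850825/ 138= 187324.82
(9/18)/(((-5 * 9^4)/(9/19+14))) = -55/249318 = -0.00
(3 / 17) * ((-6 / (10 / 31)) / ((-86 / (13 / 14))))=3627 / 102340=0.04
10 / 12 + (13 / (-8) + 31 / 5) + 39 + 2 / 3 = 1803 / 40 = 45.08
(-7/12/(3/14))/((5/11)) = -5.99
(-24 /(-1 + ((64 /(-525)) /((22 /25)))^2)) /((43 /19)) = 10.81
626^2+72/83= 32525780/83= 391876.87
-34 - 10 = -44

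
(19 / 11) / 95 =1 / 55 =0.02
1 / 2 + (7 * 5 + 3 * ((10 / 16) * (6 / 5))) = 37.75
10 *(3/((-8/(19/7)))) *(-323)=92055/28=3287.68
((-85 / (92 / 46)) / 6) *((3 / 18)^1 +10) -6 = -5617 / 72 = -78.01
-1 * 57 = -57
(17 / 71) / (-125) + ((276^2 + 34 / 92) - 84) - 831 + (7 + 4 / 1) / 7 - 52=214934061151 / 2857750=75210.94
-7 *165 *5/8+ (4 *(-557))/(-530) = -1521463/2120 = -717.67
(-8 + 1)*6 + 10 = -32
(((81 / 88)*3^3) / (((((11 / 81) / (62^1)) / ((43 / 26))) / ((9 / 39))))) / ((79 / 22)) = 708410853 / 587444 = 1205.92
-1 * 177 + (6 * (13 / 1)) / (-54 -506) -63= -67239 / 280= -240.14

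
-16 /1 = -16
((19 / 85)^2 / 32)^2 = 130321 / 53453440000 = 0.00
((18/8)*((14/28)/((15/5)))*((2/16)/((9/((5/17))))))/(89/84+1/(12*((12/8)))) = 105/76432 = 0.00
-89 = -89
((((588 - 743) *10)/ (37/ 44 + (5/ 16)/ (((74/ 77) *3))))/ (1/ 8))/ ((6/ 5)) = -403744000/ 37091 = -10885.23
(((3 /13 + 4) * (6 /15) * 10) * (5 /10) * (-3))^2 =108900 /169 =644.38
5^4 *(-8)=-5000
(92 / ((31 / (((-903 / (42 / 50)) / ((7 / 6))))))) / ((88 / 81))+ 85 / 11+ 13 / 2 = -11948429 / 4774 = -2502.81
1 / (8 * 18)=1 / 144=0.01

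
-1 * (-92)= 92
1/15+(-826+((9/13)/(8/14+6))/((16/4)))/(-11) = 29662247/394680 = 75.16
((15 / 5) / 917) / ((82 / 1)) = 3 / 75194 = 0.00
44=44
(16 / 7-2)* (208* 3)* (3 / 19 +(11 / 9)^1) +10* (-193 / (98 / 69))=-3108113 / 2793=-1112.82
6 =6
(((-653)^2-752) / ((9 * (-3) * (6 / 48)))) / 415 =-3405256 / 11205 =-303.91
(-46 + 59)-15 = -2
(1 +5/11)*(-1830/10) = -2928/11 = -266.18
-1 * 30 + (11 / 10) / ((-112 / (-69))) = -32841 / 1120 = -29.32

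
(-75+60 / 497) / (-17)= 37215 / 8449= 4.40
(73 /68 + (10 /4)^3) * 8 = 2271 /17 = 133.59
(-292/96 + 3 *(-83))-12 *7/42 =-6097/24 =-254.04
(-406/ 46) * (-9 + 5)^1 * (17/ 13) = 13804/ 299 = 46.17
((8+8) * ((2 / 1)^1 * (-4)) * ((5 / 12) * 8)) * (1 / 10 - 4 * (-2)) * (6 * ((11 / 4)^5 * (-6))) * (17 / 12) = 221767227 / 8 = 27720903.38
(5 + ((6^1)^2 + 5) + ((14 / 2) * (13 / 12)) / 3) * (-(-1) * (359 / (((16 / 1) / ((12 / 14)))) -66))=-508377 / 224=-2269.54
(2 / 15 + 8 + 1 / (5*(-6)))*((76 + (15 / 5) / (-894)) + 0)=1834407 / 2980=615.57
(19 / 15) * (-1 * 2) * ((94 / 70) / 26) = -893 / 6825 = -0.13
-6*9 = -54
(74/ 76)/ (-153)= -37/ 5814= -0.01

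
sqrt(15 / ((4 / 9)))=3 * sqrt(15) / 2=5.81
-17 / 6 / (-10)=17 / 60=0.28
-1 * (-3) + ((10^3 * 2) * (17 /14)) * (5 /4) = 21271 /7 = 3038.71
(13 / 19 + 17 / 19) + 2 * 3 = 144 / 19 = 7.58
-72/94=-36/47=-0.77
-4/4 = -1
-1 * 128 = -128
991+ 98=1089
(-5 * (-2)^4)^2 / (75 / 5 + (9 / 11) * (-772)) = -70400 / 6783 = -10.38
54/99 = 6/11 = 0.55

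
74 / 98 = 37 / 49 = 0.76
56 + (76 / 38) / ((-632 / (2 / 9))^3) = 644090372351 / 11501613792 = 56.00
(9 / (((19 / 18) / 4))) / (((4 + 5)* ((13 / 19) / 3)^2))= 12312 / 169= 72.85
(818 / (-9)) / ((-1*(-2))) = -409 / 9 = -45.44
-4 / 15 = -0.27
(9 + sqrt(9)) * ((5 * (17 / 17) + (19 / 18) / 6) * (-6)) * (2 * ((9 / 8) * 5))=-8385 / 2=-4192.50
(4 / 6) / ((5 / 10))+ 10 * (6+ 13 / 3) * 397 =123074 / 3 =41024.67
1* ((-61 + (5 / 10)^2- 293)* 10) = -7075 / 2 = -3537.50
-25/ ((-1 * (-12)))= -25/ 12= -2.08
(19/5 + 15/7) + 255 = 9133/35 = 260.94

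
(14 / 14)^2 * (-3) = -3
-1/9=-0.11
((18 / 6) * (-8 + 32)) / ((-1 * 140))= -18 / 35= -0.51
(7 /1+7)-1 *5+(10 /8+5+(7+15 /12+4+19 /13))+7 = 935 /26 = 35.96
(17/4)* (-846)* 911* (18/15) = -19653003/5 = -3930600.60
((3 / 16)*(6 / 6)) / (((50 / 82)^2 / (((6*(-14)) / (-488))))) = 105903 / 1220000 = 0.09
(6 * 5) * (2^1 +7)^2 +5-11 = 2424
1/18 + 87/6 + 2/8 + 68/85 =2809/180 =15.61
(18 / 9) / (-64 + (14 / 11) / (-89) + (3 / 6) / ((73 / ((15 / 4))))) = -1143472 / 36584595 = -0.03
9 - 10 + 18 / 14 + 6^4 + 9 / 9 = 9081 / 7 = 1297.29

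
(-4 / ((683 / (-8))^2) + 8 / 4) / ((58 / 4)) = 1865444 / 13528181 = 0.14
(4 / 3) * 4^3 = 256 / 3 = 85.33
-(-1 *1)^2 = -1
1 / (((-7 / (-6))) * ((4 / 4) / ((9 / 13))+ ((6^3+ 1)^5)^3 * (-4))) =-54 / 28073499212608981711155771725376703745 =-0.00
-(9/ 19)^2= -81/ 361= -0.22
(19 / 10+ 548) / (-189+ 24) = -1833 / 550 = -3.33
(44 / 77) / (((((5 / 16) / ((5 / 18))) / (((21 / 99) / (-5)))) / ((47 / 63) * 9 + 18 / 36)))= -0.16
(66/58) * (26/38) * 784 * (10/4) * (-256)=-215255040/551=-390662.50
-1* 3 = -3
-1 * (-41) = 41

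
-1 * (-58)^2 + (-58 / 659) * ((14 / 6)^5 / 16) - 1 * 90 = -4425392987 / 1281096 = -3454.38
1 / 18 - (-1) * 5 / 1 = 91 / 18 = 5.06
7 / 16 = 0.44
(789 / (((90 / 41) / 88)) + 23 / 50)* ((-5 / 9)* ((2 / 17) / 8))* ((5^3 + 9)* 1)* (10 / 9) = -317887463 / 8262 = -38475.85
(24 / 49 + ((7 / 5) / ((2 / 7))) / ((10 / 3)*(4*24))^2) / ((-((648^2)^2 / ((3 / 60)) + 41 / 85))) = -417832817 / 3007980227726296883200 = -0.00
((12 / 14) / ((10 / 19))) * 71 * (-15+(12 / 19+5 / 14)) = -793851 / 490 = -1620.10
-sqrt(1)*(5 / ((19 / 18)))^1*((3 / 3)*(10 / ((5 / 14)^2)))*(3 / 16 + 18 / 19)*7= -1065015 / 361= -2950.18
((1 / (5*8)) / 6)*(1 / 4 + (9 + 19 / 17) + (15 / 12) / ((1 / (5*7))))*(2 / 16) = 23 / 816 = 0.03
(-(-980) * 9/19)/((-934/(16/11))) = -70560/97603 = -0.72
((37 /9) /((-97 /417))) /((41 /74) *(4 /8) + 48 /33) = -8372804 /820329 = -10.21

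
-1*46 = -46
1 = 1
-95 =-95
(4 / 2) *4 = 8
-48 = -48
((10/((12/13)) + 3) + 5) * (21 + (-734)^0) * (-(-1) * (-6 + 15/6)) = -8701/6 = -1450.17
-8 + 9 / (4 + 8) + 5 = -9 / 4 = -2.25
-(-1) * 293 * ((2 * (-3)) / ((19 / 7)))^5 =-38292530976 / 2476099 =-15464.86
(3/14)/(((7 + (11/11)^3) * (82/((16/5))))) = 0.00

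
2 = 2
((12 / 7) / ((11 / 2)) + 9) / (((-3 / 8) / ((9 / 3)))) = -5736 / 77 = -74.49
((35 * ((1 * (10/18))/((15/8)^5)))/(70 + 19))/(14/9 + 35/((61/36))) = 999424/2354639625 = 0.00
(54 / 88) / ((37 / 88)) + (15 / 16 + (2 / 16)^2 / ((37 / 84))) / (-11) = 558 / 407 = 1.37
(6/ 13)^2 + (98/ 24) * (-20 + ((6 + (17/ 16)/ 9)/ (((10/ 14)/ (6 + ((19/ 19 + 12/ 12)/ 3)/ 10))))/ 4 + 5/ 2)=-1594501243/ 87609600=-18.20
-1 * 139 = -139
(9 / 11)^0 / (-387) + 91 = 35216 / 387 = 91.00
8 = 8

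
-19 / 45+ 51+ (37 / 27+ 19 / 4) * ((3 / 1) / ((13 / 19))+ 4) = 715301 / 7020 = 101.89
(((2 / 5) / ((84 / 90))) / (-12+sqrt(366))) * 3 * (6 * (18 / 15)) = 648 / 1295+54 * sqrt(366) / 1295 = 1.30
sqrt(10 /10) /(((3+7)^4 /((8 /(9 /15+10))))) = 1 /13250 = 0.00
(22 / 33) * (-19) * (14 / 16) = -133 / 12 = -11.08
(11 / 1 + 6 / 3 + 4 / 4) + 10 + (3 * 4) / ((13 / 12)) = 456 / 13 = 35.08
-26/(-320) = 13/160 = 0.08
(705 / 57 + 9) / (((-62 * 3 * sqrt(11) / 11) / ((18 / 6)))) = -203 * sqrt(11) / 589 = -1.14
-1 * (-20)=20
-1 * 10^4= -10000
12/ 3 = 4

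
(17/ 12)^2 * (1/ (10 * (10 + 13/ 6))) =289/ 17520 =0.02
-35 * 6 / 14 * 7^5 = -252105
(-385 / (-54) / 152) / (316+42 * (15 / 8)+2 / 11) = 4235 / 35657604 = 0.00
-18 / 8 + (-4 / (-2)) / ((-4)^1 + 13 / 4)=-59 / 12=-4.92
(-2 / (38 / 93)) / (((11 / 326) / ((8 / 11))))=-105.50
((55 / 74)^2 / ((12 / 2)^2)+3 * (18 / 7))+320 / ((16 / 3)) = 93463639 / 1379952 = 67.73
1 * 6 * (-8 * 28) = -1344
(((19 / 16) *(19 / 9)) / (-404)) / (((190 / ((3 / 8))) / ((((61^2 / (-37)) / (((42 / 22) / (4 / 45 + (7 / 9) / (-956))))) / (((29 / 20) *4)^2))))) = 327407069 / 193828436250624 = 0.00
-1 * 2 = -2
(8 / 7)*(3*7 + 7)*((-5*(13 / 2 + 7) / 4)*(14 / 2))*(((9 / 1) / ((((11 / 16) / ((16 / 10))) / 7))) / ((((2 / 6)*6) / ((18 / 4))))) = -13716864 / 11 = -1246987.64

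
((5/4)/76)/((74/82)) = 205/11248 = 0.02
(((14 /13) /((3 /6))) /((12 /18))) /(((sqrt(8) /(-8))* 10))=-42* sqrt(2) /65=-0.91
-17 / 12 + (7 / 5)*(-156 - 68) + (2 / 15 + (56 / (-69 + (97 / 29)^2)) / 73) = -3352949747 / 10647780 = -314.90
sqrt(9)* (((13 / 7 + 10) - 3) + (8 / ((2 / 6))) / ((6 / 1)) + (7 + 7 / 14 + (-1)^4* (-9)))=477 / 14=34.07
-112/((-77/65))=1040/11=94.55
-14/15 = -0.93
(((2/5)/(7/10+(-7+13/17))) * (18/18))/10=-34/4705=-0.01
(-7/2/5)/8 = -7/80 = -0.09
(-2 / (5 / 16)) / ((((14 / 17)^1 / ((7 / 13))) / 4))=-1088 / 65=-16.74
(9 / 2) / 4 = 9 / 8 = 1.12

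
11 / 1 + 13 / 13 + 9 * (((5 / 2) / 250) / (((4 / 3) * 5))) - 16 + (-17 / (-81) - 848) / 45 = -33280717 / 1458000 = -22.83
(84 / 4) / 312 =7 / 104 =0.07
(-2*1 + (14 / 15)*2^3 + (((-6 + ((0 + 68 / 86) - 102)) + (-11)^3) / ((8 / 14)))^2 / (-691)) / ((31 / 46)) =-64615575513361 / 4752891480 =-13595.00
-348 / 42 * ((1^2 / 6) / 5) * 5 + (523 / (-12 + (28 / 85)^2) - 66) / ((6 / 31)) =-685148185 / 1202824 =-569.62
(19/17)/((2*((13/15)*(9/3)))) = 95/442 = 0.21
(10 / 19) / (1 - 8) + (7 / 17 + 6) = 14327 / 2261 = 6.34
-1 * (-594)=594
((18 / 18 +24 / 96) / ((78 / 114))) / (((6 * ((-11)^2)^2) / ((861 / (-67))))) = -0.00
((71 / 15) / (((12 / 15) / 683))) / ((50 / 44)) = 533423 / 150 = 3556.15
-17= -17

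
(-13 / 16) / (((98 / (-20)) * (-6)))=-65 / 2352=-0.03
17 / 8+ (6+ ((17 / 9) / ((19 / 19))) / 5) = 3061 / 360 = 8.50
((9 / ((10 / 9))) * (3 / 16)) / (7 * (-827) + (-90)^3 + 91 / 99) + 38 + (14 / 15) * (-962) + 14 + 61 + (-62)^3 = -8349134954499691 / 34917129600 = -239112.87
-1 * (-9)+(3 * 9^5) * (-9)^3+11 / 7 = -903981067 / 7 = -129140152.43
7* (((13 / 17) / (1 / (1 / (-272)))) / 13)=-7 / 4624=-0.00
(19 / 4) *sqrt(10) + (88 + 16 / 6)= 19 *sqrt(10) / 4 + 272 / 3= 105.69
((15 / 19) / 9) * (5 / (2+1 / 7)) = 35 / 171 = 0.20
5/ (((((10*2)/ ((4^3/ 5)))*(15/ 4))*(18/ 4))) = 128/ 675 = 0.19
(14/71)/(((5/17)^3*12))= 34391/53250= 0.65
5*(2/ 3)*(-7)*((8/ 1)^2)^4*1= -1174405120/ 3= -391468373.33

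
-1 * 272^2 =-73984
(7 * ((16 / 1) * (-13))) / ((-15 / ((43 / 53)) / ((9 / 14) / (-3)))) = -4472 / 265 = -16.88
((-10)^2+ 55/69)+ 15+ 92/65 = 525698/4485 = 117.21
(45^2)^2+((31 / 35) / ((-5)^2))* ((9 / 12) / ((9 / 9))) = 14352187593 / 3500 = 4100625.03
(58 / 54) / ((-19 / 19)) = -29 / 27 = -1.07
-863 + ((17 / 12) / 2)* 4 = -5161 / 6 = -860.17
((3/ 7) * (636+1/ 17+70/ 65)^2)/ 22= 7907.96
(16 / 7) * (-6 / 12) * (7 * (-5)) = 40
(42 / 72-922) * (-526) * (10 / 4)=14539955 / 12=1211662.92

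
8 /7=1.14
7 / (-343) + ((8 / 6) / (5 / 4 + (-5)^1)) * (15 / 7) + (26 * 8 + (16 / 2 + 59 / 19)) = 609776 / 2793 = 218.32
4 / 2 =2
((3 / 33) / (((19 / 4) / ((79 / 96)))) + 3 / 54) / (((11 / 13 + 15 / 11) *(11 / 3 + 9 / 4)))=13949 / 2557704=0.01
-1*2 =-2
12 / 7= 1.71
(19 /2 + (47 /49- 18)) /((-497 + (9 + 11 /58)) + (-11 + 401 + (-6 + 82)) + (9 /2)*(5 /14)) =42862 /114835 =0.37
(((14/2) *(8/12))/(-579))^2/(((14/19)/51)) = 4522/1005723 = 0.00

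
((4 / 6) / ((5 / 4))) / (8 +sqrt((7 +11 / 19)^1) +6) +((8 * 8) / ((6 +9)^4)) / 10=1801228 / 45309375 - 8 * sqrt(19) / 4475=0.03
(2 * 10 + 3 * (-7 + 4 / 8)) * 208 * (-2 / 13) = -16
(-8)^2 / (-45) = -64 / 45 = -1.42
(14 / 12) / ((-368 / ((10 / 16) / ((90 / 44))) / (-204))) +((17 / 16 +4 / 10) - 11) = -309337 / 33120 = -9.34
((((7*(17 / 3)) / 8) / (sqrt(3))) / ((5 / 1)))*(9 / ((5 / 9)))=1071*sqrt(3) / 200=9.28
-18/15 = -1.20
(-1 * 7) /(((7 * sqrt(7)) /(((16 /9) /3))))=-16 * sqrt(7) /189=-0.22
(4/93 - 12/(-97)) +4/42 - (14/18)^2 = -584767/1704969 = -0.34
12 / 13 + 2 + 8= 142 / 13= 10.92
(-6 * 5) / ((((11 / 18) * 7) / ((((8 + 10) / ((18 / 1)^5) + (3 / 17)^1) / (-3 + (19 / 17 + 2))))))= -1574725 / 149688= -10.52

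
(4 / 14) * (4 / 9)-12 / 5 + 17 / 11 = -2521 / 3465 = -0.73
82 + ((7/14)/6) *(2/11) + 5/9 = 16349/198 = 82.57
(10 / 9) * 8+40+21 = 629 / 9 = 69.89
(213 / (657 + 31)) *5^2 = 5325 / 688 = 7.74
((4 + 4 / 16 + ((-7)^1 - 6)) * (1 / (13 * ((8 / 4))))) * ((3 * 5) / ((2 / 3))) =-1575 / 208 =-7.57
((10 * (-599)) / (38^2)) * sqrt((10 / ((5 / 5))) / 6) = -2995 * sqrt(15) / 2166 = -5.36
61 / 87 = 0.70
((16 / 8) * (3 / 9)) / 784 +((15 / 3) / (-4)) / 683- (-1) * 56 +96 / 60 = 231319969 / 4016040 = 57.60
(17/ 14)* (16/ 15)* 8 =1088/ 105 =10.36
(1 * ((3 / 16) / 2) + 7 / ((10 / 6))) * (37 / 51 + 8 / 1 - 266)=-3004709 / 2720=-1104.67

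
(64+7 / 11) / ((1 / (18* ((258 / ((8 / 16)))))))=6603768 / 11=600342.55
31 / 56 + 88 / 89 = 7687 / 4984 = 1.54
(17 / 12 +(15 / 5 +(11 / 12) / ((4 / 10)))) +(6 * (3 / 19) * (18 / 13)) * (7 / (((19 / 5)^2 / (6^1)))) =10.52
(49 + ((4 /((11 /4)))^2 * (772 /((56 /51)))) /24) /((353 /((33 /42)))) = 93999 /380534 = 0.25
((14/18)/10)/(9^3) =7/65610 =0.00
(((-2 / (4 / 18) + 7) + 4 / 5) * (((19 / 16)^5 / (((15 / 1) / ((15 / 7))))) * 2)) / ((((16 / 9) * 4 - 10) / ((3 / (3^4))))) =0.01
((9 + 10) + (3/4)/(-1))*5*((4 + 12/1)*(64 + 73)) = 200020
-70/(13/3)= -210/13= -16.15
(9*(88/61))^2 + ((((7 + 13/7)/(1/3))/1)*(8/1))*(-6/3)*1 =-6682848/26047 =-256.57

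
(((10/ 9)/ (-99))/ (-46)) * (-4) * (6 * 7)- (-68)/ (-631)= -641188/ 4310361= -0.15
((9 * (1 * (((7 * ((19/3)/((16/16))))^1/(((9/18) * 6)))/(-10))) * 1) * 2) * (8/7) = -30.40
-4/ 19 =-0.21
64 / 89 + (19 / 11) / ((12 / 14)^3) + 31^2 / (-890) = 2518717 / 1057320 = 2.38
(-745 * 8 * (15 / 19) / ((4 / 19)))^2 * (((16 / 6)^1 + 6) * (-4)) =-17316780000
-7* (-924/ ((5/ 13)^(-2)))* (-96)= -91853.25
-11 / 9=-1.22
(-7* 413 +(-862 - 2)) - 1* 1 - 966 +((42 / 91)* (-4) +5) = -61345 / 13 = -4718.85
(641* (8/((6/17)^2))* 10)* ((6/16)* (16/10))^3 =2222988/25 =88919.52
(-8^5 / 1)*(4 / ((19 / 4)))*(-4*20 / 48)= 2621440 / 57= 45990.18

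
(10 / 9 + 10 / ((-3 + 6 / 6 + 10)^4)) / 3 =0.37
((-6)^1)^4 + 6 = 1302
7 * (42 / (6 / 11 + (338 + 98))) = 33 / 49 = 0.67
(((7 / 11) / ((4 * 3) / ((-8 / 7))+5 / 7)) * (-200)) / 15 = 0.87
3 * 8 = 24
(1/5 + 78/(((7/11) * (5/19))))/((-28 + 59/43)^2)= 30155341/45885875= 0.66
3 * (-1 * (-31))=93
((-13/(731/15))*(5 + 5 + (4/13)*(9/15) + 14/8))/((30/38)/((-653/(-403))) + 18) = -38498921/223560268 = -0.17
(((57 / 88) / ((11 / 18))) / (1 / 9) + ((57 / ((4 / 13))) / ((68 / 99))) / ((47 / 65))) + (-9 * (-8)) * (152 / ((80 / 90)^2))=22017337731 / 1546864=14233.53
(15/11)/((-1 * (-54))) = 5/198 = 0.03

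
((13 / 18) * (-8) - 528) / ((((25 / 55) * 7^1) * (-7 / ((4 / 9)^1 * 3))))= 211376 / 6615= 31.95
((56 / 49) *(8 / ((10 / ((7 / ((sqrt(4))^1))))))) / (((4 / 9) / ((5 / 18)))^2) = 5 / 4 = 1.25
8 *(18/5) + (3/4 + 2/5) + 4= 679/20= 33.95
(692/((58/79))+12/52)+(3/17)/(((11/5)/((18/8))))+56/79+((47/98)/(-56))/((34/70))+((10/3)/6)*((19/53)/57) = 5896308950236339/6248355697584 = 943.66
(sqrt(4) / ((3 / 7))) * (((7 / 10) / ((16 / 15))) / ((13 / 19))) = 931 / 208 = 4.48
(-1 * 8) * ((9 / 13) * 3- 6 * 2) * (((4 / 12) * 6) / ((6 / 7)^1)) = 2408 / 13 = 185.23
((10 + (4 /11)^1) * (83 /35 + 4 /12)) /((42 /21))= 5396 /385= 14.02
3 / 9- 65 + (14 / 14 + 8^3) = 448.33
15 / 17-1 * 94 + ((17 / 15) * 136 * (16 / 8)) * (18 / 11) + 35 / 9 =3493972 / 8415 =415.21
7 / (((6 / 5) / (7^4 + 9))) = 42175 / 3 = 14058.33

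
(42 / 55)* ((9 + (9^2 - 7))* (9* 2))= 62748 / 55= 1140.87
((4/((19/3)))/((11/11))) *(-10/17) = -120/323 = -0.37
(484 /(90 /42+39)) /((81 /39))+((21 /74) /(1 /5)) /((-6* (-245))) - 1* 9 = -1679129 /503496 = -3.33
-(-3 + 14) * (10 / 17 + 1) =-297 / 17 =-17.47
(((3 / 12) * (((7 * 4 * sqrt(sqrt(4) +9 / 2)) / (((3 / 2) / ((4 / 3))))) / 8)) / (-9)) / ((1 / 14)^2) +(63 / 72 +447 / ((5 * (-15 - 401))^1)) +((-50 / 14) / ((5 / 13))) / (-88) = 122621 / 160160 - 686 * sqrt(26) / 81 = -42.42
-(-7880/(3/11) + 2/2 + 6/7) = 606721/21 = 28891.48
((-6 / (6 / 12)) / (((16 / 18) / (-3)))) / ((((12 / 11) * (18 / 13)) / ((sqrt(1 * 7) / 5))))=429 * sqrt(7) / 80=14.19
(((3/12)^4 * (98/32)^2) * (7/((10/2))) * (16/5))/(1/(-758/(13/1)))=-9.57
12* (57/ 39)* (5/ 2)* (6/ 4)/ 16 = 855/ 208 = 4.11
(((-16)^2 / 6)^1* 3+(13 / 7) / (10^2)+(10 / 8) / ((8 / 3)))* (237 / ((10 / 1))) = 3045.15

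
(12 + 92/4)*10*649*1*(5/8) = 567875/4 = 141968.75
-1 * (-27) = 27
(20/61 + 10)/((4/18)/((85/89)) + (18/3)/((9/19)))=240975/300974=0.80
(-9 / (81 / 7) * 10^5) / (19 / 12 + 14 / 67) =-187600000 / 4323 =-43395.79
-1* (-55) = 55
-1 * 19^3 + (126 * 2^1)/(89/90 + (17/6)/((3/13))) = -1361161/199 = -6840.01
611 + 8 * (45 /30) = 623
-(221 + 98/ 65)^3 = -3025346750847/ 274625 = -11016283.12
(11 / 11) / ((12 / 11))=11 / 12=0.92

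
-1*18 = -18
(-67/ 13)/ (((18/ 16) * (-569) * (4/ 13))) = 134/ 5121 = 0.03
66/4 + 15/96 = 533/32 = 16.66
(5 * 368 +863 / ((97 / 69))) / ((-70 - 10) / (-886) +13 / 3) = 316337883 / 570263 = 554.72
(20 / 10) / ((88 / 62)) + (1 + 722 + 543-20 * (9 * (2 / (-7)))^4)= 20757643 / 52822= 392.97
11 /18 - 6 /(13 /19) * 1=-1909 /234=-8.16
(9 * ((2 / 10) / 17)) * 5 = 9 / 17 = 0.53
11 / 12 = 0.92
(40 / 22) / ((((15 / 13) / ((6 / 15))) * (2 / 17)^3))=63869 / 165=387.08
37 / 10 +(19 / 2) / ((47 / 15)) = 1582 / 235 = 6.73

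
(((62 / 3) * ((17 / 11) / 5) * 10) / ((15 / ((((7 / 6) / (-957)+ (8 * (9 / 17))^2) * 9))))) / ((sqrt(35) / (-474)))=-58314618196 * sqrt(35) / 6263565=-55079.48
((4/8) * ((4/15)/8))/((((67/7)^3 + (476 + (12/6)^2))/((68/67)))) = 5831/467730015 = 0.00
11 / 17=0.65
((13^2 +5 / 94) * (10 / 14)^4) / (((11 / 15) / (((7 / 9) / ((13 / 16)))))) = 132425000 / 2305303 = 57.44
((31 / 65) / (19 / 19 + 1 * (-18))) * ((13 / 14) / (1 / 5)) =-0.13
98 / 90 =49 / 45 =1.09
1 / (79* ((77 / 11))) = 1 / 553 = 0.00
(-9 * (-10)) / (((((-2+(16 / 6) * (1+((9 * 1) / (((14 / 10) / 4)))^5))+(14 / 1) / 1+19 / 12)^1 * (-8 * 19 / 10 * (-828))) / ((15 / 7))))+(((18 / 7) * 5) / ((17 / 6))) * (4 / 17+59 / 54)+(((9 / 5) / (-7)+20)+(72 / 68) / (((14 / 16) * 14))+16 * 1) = 1044104928809285028137 / 24945765755191892870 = 41.85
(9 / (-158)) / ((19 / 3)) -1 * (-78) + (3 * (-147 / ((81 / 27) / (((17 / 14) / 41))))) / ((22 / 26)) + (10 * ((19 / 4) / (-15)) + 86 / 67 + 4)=20399918939 / 272134302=74.96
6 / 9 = 2 / 3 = 0.67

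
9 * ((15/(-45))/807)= -1/269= -0.00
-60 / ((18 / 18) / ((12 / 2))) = -360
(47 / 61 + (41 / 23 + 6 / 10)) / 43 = 22119 / 301645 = 0.07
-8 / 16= -1 / 2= -0.50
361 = 361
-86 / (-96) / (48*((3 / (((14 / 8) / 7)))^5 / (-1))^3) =-0.00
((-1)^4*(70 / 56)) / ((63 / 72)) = 10 / 7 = 1.43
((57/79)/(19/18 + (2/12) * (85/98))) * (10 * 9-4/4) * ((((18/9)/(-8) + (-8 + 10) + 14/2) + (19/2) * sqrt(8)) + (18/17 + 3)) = 1948595103/2843131 + 170026668 * sqrt(2)/167243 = 2123.12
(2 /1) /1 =2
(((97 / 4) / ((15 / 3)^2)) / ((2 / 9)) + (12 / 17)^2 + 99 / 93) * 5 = 10621407 / 358360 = 29.64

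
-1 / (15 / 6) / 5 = -2 / 25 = -0.08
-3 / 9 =-1 / 3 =-0.33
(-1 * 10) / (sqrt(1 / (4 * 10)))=-20 * sqrt(10)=-63.25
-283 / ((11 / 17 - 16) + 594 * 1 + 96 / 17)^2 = -81787 / 98664489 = -0.00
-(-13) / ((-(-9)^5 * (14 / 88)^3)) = 1107392 / 20253807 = 0.05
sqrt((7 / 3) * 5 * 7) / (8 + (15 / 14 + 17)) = 0.35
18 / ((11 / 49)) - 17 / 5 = 4223 / 55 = 76.78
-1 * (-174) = 174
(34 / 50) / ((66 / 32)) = 0.33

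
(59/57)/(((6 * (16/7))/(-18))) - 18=-5885/304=-19.36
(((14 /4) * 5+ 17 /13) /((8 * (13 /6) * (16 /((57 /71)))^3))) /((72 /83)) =2505476097 /15856293380096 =0.00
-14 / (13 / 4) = -56 / 13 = -4.31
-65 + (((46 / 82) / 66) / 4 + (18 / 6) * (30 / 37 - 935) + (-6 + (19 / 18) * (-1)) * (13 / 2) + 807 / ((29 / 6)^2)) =-2878.88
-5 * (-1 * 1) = 5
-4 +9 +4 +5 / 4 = 41 / 4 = 10.25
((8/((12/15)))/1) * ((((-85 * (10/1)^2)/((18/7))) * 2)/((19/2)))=-1190000/171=-6959.06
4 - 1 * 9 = -5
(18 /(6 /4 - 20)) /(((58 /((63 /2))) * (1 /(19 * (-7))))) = 75411 /1073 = 70.28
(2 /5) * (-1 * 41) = -82 /5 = -16.40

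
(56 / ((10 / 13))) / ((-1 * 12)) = -91 / 15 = -6.07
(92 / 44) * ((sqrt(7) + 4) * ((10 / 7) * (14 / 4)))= 115 * sqrt(7) / 11 + 460 / 11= 69.48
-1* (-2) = 2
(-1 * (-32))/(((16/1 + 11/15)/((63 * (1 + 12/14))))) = 56160/251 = 223.75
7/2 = 3.50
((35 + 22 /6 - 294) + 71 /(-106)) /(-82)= 81409 /26076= 3.12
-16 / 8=-2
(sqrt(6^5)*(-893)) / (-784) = 8037*sqrt(6) / 196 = 100.44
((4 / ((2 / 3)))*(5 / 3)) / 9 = 1.11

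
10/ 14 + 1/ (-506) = 0.71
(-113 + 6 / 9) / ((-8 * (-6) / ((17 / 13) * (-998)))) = 2858771 / 936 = 3054.24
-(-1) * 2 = 2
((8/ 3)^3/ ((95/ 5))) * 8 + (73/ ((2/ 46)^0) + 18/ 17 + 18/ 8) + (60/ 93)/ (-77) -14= 5852486503/ 83268108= 70.28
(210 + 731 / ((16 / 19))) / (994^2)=17249 / 15808576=0.00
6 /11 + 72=798 /11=72.55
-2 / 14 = -0.14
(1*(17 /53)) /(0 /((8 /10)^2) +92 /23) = 17 /212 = 0.08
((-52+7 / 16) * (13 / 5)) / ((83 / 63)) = -135135 / 1328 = -101.76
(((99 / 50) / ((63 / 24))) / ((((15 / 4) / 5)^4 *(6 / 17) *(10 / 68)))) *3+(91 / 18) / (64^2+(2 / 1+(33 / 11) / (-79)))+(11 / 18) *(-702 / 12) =80045925259 / 784444500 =102.04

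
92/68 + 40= 703/17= 41.35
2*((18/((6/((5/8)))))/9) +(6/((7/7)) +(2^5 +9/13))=6101/156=39.11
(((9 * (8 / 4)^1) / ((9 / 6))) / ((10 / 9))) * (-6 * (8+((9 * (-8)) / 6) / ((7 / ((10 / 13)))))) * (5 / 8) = -270.59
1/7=0.14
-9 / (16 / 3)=-27 / 16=-1.69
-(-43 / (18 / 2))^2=-22.83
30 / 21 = 10 / 7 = 1.43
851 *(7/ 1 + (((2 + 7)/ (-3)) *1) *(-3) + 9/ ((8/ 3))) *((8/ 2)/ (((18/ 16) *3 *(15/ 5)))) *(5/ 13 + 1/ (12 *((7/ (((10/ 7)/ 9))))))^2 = 23315135382625/ 23960253681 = 973.08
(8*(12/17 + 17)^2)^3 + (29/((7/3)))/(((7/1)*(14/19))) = 261211955427975170389/16558372334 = 15775219336.72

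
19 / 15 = 1.27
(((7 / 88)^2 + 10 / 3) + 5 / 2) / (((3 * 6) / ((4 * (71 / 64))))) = 9632357 / 6690816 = 1.44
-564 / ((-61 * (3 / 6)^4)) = 147.93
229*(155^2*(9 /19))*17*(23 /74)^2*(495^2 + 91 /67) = 1048677008079.58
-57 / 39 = -19 / 13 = -1.46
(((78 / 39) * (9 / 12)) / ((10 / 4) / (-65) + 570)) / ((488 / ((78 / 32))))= 1521 / 115706752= 0.00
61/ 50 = 1.22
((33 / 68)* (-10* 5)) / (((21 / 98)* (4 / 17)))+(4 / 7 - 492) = -27235 / 28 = -972.68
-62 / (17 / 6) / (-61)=372 / 1037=0.36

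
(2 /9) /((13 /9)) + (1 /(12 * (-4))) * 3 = 19 /208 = 0.09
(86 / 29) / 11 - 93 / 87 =-255 / 319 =-0.80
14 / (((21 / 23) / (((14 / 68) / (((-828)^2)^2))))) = 7 / 1042230281472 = 0.00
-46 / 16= -23 / 8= -2.88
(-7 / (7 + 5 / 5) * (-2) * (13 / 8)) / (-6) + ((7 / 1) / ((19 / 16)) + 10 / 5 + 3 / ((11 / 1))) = 308725 / 40128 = 7.69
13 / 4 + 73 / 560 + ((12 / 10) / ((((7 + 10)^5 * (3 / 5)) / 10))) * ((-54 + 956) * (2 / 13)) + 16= 200346409073 / 10336558960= 19.38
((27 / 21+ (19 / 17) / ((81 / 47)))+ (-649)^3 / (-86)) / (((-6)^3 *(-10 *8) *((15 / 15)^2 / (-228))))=-10012670662721 / 238738752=-41939.86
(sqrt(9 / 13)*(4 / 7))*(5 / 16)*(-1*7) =-15*sqrt(13) / 52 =-1.04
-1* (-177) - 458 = -281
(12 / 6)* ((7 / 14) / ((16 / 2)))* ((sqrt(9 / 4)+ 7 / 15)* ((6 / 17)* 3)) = 177 / 680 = 0.26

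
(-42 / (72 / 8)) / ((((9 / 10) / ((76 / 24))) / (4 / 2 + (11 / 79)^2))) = -33.16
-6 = -6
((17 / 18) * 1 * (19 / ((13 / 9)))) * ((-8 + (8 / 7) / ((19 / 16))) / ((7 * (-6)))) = 102 / 49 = 2.08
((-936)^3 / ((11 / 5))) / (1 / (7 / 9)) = -3188989440 / 11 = -289908130.91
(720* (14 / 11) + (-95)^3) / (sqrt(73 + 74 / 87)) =-1884209* sqrt(22359) / 2827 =-99661.97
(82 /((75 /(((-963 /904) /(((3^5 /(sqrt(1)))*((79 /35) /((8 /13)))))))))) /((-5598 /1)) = 30709 /131554833345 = 0.00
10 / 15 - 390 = -1168 / 3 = -389.33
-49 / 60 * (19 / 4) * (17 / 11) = -15827 / 2640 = -6.00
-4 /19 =-0.21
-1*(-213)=213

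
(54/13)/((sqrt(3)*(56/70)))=45*sqrt(3)/26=3.00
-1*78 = -78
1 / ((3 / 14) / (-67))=-938 / 3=-312.67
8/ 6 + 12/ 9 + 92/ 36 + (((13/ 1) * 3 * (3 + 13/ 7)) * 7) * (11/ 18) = 815.56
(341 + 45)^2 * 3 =446988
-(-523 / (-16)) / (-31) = 523 / 496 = 1.05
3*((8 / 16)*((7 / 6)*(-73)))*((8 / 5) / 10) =-511 / 25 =-20.44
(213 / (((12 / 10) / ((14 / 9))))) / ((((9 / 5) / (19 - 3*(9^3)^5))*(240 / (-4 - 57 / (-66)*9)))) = -15924778293817696205 / 10692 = -1489410614835175.48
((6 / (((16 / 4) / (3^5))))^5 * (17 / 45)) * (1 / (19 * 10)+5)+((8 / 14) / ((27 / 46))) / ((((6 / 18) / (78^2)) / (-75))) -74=2588943441724214209 / 212800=12166087602087.47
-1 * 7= -7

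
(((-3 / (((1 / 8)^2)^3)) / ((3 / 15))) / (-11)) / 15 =262144 / 11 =23831.27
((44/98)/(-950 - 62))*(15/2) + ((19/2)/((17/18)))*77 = 59356581/76636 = 774.53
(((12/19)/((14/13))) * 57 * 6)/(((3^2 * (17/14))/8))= 2496/17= 146.82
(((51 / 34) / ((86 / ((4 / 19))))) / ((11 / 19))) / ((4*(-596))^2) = 3 / 2688274688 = 0.00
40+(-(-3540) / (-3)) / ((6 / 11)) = -6370 / 3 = -2123.33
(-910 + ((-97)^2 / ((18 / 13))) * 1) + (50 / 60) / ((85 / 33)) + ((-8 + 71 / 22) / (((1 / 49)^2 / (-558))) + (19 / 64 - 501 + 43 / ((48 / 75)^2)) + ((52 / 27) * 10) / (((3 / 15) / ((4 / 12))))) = 24816153162221 / 3877632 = 6399821.63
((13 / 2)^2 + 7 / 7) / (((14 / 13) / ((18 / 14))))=20241 / 392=51.64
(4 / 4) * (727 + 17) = 744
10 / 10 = 1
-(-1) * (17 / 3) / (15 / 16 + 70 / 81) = 7344 / 2335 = 3.15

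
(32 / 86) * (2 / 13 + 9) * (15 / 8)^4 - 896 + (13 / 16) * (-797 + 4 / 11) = -2363056435 / 1574144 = -1501.17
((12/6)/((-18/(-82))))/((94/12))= 164/141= 1.16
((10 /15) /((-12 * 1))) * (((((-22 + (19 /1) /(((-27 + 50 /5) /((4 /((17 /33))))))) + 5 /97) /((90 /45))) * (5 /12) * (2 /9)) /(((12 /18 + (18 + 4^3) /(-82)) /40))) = -21463925 /2270673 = -9.45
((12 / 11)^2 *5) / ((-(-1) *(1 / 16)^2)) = 184320 / 121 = 1523.31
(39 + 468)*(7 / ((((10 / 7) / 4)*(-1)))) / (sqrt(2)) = -24843*sqrt(2) / 5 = -7026.66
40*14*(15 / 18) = 1400 / 3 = 466.67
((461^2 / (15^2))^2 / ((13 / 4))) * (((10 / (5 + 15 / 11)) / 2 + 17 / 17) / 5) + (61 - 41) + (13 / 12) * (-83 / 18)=722753406181 / 7371000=98053.64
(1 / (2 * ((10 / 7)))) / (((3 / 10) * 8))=7 / 48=0.15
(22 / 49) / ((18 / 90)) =110 / 49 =2.24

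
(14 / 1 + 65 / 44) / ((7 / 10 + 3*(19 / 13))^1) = 44265 / 14542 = 3.04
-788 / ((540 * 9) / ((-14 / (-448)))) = -0.01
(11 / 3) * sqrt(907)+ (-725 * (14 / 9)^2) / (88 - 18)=-2030 / 81+ 11 * sqrt(907) / 3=85.37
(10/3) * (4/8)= 5/3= 1.67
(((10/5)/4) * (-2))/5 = -1/5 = -0.20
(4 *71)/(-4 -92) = -71/24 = -2.96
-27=-27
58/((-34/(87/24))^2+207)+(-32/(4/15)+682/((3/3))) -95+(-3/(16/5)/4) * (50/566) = 2099050372095/4493061952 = 467.18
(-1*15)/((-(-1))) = -15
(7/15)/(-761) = -7/11415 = -0.00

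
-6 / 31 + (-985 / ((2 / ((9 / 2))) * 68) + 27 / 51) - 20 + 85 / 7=-139273 / 3472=-40.11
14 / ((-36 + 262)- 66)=7 / 80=0.09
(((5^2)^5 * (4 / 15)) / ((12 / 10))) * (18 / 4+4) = 166015625 / 9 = 18446180.56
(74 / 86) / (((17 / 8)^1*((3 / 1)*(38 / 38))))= 296 / 2193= 0.13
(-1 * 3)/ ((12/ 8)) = -2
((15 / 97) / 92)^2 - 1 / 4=-19909219 / 79637776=-0.25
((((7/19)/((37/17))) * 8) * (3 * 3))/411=0.03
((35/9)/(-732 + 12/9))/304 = -35/1999104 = -0.00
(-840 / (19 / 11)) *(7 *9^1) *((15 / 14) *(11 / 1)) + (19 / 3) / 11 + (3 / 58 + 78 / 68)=-111616179770 / 309111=-361087.70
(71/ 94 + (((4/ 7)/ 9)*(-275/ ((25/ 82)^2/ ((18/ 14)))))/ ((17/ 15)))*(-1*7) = 83135677/ 55930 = 1486.42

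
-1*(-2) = 2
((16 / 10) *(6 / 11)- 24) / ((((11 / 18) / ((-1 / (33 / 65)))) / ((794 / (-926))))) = -39388752 / 616253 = -63.92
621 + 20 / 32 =4973 / 8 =621.62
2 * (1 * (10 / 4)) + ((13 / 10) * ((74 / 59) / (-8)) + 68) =171799 / 2360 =72.80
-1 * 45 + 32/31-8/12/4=-8209/186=-44.13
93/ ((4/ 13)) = 1209/ 4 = 302.25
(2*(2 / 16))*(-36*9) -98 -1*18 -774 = -971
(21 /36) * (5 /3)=35 /36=0.97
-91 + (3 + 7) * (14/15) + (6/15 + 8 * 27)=2021/15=134.73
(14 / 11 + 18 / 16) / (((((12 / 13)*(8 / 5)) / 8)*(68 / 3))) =13715 / 23936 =0.57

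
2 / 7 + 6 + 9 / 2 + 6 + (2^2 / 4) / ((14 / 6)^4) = 80767 / 4802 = 16.82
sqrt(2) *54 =54 *sqrt(2) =76.37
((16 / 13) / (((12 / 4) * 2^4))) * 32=32 / 39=0.82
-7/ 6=-1.17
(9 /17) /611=9 /10387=0.00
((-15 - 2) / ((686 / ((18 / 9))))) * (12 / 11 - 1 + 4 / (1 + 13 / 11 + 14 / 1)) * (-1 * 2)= 0.03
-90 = -90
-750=-750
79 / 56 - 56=-3057 / 56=-54.59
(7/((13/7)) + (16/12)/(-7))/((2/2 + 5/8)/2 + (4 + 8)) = 15632/55965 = 0.28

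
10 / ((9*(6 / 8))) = 40 / 27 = 1.48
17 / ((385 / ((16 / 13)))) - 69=-345073 / 5005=-68.95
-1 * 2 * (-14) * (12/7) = 48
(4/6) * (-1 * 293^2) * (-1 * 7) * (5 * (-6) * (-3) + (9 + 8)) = 128601802/3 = 42867267.33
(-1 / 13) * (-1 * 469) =36.08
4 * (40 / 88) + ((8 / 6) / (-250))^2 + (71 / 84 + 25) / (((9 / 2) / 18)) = 1139109683 / 10828125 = 105.20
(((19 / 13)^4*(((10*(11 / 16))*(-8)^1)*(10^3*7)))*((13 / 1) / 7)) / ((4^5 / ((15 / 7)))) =-13439353125 / 1968512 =-6827.16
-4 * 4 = -16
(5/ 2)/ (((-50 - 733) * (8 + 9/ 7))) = -7/ 20358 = -0.00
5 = 5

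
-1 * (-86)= 86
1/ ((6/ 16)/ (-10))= -26.67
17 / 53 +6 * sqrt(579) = 144.70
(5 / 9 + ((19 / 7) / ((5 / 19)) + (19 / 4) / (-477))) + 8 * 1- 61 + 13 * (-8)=-146.14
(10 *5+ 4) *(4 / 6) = 36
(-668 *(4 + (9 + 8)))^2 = 196784784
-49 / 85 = -0.58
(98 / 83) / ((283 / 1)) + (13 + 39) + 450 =11791576 / 23489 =502.00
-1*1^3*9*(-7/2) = 63/2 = 31.50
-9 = -9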